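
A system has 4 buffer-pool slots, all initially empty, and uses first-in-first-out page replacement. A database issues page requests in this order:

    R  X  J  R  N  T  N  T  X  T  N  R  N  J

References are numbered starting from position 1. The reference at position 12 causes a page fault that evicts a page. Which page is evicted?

pos 1: R → miss, frames [R]
pos 2: X → miss, frames [R, X]
pos 3: J → miss, frames [R, X, J]
pos 4: R → hit
pos 5: N → miss, frames [R, X, J, N]
pos 6: T → miss, evict R, frames [X, J, N, T]
pos 7: N → hit
pos 8: T → hit
pos 9: X → hit
pos 10: T → hit
pos 11: N → hit
pos 12: R → miss, evict X, frames [J, N, T, R]
At position 12, page X is evicted.

X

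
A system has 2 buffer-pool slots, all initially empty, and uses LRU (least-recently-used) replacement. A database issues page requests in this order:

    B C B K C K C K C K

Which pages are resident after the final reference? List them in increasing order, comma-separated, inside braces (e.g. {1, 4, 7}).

B → fault, frames (B)
C → fault, frames (B C)
B → hit
K → fault, evict C, frames (B K)
C → fault, evict B, frames (K C)
K → hit
C → hit
K → hit
C → hit
K → hit

{C, K}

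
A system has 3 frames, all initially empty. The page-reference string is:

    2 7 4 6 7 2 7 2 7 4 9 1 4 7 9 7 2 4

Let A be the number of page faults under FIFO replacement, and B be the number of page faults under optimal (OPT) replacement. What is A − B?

Under FIFO: F F F F . F F . . F F F . F . . F F → 12 faults.
Under OPT: F F F F . . . . . F F F . . F . F . → 9 faults.
A − B = 12 − 9 = 3.

3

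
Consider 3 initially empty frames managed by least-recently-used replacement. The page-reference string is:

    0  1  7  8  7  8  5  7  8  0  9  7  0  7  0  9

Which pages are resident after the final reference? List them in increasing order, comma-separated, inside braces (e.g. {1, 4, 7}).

{0, 7, 9}

0 → fault, frames [0]
1 → fault, frames [0, 1]
7 → fault, frames [0, 1, 7]
8 → fault, evict 0, frames [1, 7, 8]
7 → hit
8 → hit
5 → fault, evict 1, frames [7, 8, 5]
7 → hit
8 → hit
0 → fault, evict 5, frames [7, 8, 0]
9 → fault, evict 7, frames [8, 0, 9]
7 → fault, evict 8, frames [0, 9, 7]
0 → hit
7 → hit
0 → hit
9 → hit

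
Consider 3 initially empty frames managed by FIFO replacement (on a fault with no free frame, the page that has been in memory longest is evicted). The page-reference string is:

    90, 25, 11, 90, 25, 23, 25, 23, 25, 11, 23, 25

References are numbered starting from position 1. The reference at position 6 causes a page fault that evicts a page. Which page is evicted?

pos 1: 90: miss, frames [90]
pos 2: 25: miss, frames [90, 25]
pos 3: 11: miss, frames [90, 25, 11]
pos 4: 90: hit
pos 5: 25: hit
pos 6: 23: miss, evict 90, frames [25, 11, 23]
At position 6, page 90 is evicted.

90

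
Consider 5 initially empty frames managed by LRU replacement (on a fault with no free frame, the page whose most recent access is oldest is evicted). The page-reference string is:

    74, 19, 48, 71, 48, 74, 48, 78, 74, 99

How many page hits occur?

4

74 → fault, frames [74]
19 → fault, frames [74, 19]
48 → fault, frames [74, 19, 48]
71 → fault, frames [74, 19, 48, 71]
48 → hit
74 → hit
48 → hit
78 → fault, frames [19, 71, 74, 48, 78]
74 → hit
99 → fault, evict 19, frames [71, 48, 78, 74, 99]
Hits: 4.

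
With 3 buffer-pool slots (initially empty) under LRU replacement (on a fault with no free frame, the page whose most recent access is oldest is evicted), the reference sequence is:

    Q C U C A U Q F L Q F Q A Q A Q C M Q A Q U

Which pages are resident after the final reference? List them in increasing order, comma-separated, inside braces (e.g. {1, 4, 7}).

{A, Q, U}

Q -> fault, frames {Q}
C -> fault, frames {Q,C}
U -> fault, frames {Q,C,U}
C -> hit
A -> fault, evict Q, frames {U,C,A}
U -> hit
Q -> fault, evict C, frames {A,U,Q}
F -> fault, evict A, frames {U,Q,F}
L -> fault, evict U, frames {Q,F,L}
Q -> hit
F -> hit
Q -> hit
A -> fault, evict L, frames {F,Q,A}
Q -> hit
A -> hit
Q -> hit
C -> fault, evict F, frames {A,Q,C}
M -> fault, evict A, frames {Q,C,M}
Q -> hit
A -> fault, evict C, frames {M,Q,A}
Q -> hit
U -> fault, evict M, frames {A,Q,U}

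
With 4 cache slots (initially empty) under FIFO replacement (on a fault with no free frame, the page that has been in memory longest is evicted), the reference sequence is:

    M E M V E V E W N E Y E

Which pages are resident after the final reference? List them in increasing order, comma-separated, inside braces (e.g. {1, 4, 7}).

{E, N, W, Y}

M -> miss, frames [M]
E -> miss, frames [M, E]
M -> hit
V -> miss, frames [M, E, V]
E -> hit
V -> hit
E -> hit
W -> miss, frames [M, E, V, W]
N -> miss, evict M, frames [E, V, W, N]
E -> hit
Y -> miss, evict E, frames [V, W, N, Y]
E -> miss, evict V, frames [W, N, Y, E]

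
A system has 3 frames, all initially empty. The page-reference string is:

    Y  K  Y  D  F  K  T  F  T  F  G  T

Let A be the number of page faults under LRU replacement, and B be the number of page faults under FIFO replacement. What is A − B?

1

Under LRU: F F . F F F F . . . F . → 7 faults.
Under FIFO: F F . F F . F . . . F . → 6 faults.
A − B = 7 − 6 = 1.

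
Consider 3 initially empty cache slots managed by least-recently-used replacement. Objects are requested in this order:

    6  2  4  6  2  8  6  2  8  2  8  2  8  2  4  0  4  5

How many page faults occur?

7

6 -> fault, frames (6)
2 -> fault, frames (6 2)
4 -> fault, frames (6 2 4)
6 -> hit
2 -> hit
8 -> fault, evict 4, frames (6 2 8)
6 -> hit
2 -> hit
8 -> hit
2 -> hit
8 -> hit
2 -> hit
8 -> hit
2 -> hit
4 -> fault, evict 6, frames (8 2 4)
0 -> fault, evict 8, frames (2 4 0)
4 -> hit
5 -> fault, evict 2, frames (0 4 5)
Page faults: 7.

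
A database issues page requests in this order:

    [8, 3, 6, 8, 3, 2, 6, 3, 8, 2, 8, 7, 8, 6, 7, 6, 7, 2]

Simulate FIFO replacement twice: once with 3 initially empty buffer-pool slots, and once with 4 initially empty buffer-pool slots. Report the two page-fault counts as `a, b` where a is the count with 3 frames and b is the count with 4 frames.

3 frames: F F F . . F . . F . . F . F . . . F → 8 faults.
4 frames: F F F . . F . . . . . F F . . . . . → 6 faults.
6 < 8: adding a frame reduced faults, as is typical.

8, 6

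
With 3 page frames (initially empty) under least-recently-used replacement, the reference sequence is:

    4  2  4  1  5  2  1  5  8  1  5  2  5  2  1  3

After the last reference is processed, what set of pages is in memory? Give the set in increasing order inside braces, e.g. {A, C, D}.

{1, 2, 3}

4 → miss, frames (4)
2 → miss, frames (4 2)
4 → hit
1 → miss, frames (2 4 1)
5 → miss, evict 2, frames (4 1 5)
2 → miss, evict 4, frames (1 5 2)
1 → hit
5 → hit
8 → miss, evict 2, frames (1 5 8)
1 → hit
5 → hit
2 → miss, evict 8, frames (1 5 2)
5 → hit
2 → hit
1 → hit
3 → miss, evict 5, frames (2 1 3)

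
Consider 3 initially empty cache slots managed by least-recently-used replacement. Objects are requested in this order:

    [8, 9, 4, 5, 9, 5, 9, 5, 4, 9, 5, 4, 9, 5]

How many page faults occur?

8 -> fault, frames {8}
9 -> fault, frames {8,9}
4 -> fault, frames {8,9,4}
5 -> fault, evict 8, frames {9,4,5}
9 -> hit
5 -> hit
9 -> hit
5 -> hit
4 -> hit
9 -> hit
5 -> hit
4 -> hit
9 -> hit
5 -> hit
Page faults: 4.

4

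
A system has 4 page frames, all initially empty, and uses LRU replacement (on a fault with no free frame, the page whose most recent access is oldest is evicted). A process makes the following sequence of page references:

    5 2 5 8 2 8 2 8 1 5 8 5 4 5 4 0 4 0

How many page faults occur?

5 -> miss, frames {5}
2 -> miss, frames {5,2}
5 -> hit
8 -> miss, frames {2,5,8}
2 -> hit
8 -> hit
2 -> hit
8 -> hit
1 -> miss, frames {5,2,8,1}
5 -> hit
8 -> hit
5 -> hit
4 -> miss, evict 2, frames {1,8,5,4}
5 -> hit
4 -> hit
0 -> miss, evict 1, frames {8,5,4,0}
4 -> hit
0 -> hit
Page faults: 6.

6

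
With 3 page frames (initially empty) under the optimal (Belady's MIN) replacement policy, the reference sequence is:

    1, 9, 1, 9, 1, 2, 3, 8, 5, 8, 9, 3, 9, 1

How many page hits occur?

1 -> fault, frames [1]
9 -> fault, frames [1, 9]
1 -> hit
9 -> hit
1 -> hit
2 -> fault, frames [1, 9, 2]
3 -> fault, evict 2, frames [1, 9, 3]
8 -> fault, evict 1, frames [9, 3, 8]
5 -> fault, evict 3, frames [9, 8, 5]
8 -> hit
9 -> hit
3 -> fault, evict 5, frames [9, 8, 3]
9 -> hit
1 -> fault, evict 3, frames [9, 8, 1]
Hits: 6.

6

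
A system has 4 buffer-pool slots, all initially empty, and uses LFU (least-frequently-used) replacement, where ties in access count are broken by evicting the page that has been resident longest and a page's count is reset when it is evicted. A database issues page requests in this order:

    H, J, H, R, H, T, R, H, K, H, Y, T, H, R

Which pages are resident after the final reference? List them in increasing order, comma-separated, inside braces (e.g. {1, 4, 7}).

{H, R, T, Y}

H → fault, frames [H]
J → fault, frames [H, J]
H → hit
R → fault, frames [H, J, R]
H → hit
T → fault, frames [H, J, R, T]
R → hit
H → hit
K → fault, evict J, frames [H, R, T, K]
H → hit
Y → fault, evict T, frames [H, R, K, Y]
T → fault, evict K, frames [H, R, Y, T]
H → hit
R → hit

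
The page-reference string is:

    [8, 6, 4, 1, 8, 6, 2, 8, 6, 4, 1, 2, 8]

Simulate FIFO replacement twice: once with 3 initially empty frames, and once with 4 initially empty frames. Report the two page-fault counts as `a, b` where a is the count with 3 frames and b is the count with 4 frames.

3 frames: F F F F F F F . . F F . F → 10 faults.
4 frames: F F F F . . F F F F F F F → 11 faults.
11 > 10: adding a frame increased faults — Belady's anomaly.

10, 11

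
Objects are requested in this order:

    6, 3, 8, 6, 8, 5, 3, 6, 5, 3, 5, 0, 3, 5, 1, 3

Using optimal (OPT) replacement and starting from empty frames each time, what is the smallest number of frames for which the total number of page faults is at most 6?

3

f=1: 16 faults
f=2: 9 faults
f=3: 6 faults
f=4: 6 faults
f=5: 6 faults
f=6: 6 faults
Smallest f with faults ≤ 6 is 3.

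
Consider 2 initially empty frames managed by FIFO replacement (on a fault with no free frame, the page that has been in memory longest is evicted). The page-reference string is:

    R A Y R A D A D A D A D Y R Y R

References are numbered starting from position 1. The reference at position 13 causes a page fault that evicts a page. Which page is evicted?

A

pos 1: R: miss, frames {R}
pos 2: A: miss, frames {R,A}
pos 3: Y: miss, evict R, frames {A,Y}
pos 4: R: miss, evict A, frames {Y,R}
pos 5: A: miss, evict Y, frames {R,A}
pos 6: D: miss, evict R, frames {A,D}
pos 7: A: hit
pos 8: D: hit
pos 9: A: hit
pos 10: D: hit
pos 11: A: hit
pos 12: D: hit
pos 13: Y: miss, evict A, frames {D,Y}
At position 13, page A is evicted.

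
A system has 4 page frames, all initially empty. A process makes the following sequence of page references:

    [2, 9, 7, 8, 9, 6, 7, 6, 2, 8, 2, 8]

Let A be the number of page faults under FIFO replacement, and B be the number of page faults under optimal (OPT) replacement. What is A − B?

Under FIFO: F F F F . F . . F . . . → 6 faults.
Under OPT: F F F F . F . . . . . . → 5 faults.
A − B = 6 − 5 = 1.

1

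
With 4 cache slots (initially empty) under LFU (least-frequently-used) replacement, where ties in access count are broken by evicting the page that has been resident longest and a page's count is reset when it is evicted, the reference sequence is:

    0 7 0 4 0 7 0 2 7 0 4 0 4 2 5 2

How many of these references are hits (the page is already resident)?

10

0 -> miss, frames (0)
7 -> miss, frames (0 7)
0 -> hit
4 -> miss, frames (0 7 4)
0 -> hit
7 -> hit
0 -> hit
2 -> miss, frames (0 7 4 2)
7 -> hit
0 -> hit
4 -> hit
0 -> hit
4 -> hit
2 -> hit
5 -> miss, evict 2, frames (0 7 4 5)
2 -> miss, evict 5, frames (0 7 4 2)
Hits: 10.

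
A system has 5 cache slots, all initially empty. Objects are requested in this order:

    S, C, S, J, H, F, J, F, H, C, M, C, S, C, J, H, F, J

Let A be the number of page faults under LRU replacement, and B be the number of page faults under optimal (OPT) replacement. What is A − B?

Under LRU: F F . F F F . . . . F . F . F . F . → 9 faults.
Under OPT: F F . F F F . . . . F . . . . . F . → 7 faults.
A − B = 9 − 7 = 2.

2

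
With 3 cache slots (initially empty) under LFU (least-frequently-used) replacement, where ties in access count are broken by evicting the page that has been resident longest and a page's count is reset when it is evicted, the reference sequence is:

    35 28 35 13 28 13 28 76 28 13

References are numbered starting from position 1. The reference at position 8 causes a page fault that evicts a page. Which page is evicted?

35

pos 1: 35: fault, frames (35)
pos 2: 28: fault, frames (35 28)
pos 3: 35: hit
pos 4: 13: fault, frames (35 28 13)
pos 5: 28: hit
pos 6: 13: hit
pos 7: 28: hit
pos 8: 76: fault, evict 35, frames (28 13 76)
At position 8, page 35 is evicted.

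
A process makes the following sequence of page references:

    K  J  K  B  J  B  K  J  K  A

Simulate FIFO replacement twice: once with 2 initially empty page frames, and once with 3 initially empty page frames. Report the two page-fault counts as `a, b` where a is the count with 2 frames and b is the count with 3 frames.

2 frames: F F . F . . F F . F → 6 faults.
3 frames: F F . F . . . . . F → 4 faults.
4 < 6: adding a frame reduced faults, as is typical.

6, 4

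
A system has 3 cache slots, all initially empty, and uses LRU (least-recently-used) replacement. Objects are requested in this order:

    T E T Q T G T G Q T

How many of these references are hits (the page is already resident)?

6

T -> fault, frames (T)
E -> fault, frames (T E)
T -> hit
Q -> fault, frames (E T Q)
T -> hit
G -> fault, evict E, frames (Q T G)
T -> hit
G -> hit
Q -> hit
T -> hit
Hits: 6.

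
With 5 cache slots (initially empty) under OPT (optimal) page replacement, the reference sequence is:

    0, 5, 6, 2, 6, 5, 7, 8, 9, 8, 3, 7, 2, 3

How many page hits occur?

6

0: miss, frames {0}
5: miss, frames {0,5}
6: miss, frames {0,5,6}
2: miss, frames {0,5,6,2}
6: hit
5: hit
7: miss, frames {0,5,6,2,7}
8: miss, evict 6, frames {0,5,2,7,8}
9: miss, evict 5, frames {0,2,7,8,9}
8: hit
3: miss, evict 9, frames {0,2,7,8,3}
7: hit
2: hit
3: hit
Hits: 6.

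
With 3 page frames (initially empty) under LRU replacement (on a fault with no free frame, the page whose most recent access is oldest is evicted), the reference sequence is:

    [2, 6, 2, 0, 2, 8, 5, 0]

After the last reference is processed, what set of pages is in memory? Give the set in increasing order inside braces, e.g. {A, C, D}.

2 → fault, frames [2]
6 → fault, frames [2, 6]
2 → hit
0 → fault, frames [6, 2, 0]
2 → hit
8 → fault, evict 6, frames [0, 2, 8]
5 → fault, evict 0, frames [2, 8, 5]
0 → fault, evict 2, frames [8, 5, 0]

{0, 5, 8}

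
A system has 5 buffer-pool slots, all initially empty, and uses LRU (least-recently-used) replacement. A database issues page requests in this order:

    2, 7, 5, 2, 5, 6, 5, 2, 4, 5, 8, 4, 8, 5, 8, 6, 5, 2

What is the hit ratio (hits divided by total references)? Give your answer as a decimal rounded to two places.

0.67

2: fault, frames [2]
7: fault, frames [2, 7]
5: fault, frames [2, 7, 5]
2: hit
5: hit
6: fault, frames [7, 2, 5, 6]
5: hit
2: hit
4: fault, frames [7, 6, 5, 2, 4]
5: hit
8: fault, evict 7, frames [6, 2, 4, 5, 8]
4: hit
8: hit
5: hit
8: hit
6: hit
5: hit
2: hit
Hits: 12 of 18 references → 12/18 = 0.6667.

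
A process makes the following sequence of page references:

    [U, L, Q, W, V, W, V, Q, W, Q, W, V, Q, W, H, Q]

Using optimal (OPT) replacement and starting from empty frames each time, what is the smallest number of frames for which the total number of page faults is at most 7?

3

f=1: 16 faults
f=2: 9 faults
f=3: 6 faults
f=4: 6 faults
f=5: 6 faults
f=6: 6 faults
Smallest f with faults ≤ 7 is 3.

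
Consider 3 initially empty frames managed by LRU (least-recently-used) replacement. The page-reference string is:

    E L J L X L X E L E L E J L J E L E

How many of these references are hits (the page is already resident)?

E: fault, frames (E)
L: fault, frames (E L)
J: fault, frames (E L J)
L: hit
X: fault, evict E, frames (J L X)
L: hit
X: hit
E: fault, evict J, frames (L X E)
L: hit
E: hit
L: hit
E: hit
J: fault, evict X, frames (L E J)
L: hit
J: hit
E: hit
L: hit
E: hit
Hits: 12.

12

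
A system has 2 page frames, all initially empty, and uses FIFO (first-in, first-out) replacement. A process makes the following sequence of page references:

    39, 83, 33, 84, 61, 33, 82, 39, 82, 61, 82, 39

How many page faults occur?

11

39 → fault, frames [39]
83 → fault, frames [39, 83]
33 → fault, evict 39, frames [83, 33]
84 → fault, evict 83, frames [33, 84]
61 → fault, evict 33, frames [84, 61]
33 → fault, evict 84, frames [61, 33]
82 → fault, evict 61, frames [33, 82]
39 → fault, evict 33, frames [82, 39]
82 → hit
61 → fault, evict 82, frames [39, 61]
82 → fault, evict 39, frames [61, 82]
39 → fault, evict 61, frames [82, 39]
Page faults: 11.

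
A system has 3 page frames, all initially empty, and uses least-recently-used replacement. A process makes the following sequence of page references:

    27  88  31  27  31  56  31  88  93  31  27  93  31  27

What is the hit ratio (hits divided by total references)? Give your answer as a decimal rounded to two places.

27 -> miss, frames (27)
88 -> miss, frames (27 88)
31 -> miss, frames (27 88 31)
27 -> hit
31 -> hit
56 -> miss, evict 88, frames (27 31 56)
31 -> hit
88 -> miss, evict 27, frames (56 31 88)
93 -> miss, evict 56, frames (31 88 93)
31 -> hit
27 -> miss, evict 88, frames (93 31 27)
93 -> hit
31 -> hit
27 -> hit
Hits: 7 of 14 references → 7/14 = 0.5000.

0.50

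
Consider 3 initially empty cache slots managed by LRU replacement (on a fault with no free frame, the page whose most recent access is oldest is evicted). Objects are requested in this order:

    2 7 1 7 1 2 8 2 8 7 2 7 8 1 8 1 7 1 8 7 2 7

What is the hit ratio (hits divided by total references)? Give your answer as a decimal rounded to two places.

0.68

2 -> fault, frames (2)
7 -> fault, frames (2 7)
1 -> fault, frames (2 7 1)
7 -> hit
1 -> hit
2 -> hit
8 -> fault, evict 7, frames (1 2 8)
2 -> hit
8 -> hit
7 -> fault, evict 1, frames (2 8 7)
2 -> hit
7 -> hit
8 -> hit
1 -> fault, evict 2, frames (7 8 1)
8 -> hit
1 -> hit
7 -> hit
1 -> hit
8 -> hit
7 -> hit
2 -> fault, evict 1, frames (8 7 2)
7 -> hit
Hits: 15 of 22 references → 15/22 = 0.6818.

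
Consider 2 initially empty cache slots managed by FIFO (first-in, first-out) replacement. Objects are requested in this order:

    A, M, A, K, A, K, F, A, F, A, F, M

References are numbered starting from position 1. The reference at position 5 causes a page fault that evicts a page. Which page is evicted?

pos 1: A → fault, frames (A)
pos 2: M → fault, frames (A M)
pos 3: A → hit
pos 4: K → fault, evict A, frames (M K)
pos 5: A → fault, evict M, frames (K A)
At position 5, page M is evicted.

M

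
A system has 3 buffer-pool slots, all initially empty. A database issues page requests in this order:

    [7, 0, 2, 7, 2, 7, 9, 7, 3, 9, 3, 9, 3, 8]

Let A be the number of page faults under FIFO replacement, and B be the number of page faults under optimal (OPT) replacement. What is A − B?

1

Under FIFO: F F F . . . F F F . . . . F → 7 faults.
Under OPT: F F F . . . F . F . . . . F → 6 faults.
A − B = 7 − 6 = 1.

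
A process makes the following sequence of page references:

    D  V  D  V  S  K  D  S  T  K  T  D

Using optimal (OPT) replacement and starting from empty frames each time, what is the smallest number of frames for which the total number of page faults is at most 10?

f=1: 12 faults
f=2: 7 faults
f=3: 5 faults
f=4: 5 faults
f=5: 5 faults
Smallest f with faults ≤ 10 is 2.

2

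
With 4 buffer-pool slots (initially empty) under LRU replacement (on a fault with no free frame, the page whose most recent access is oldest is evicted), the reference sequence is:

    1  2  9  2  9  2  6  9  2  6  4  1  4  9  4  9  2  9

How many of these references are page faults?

8

1 -> miss, frames (1)
2 -> miss, frames (1 2)
9 -> miss, frames (1 2 9)
2 -> hit
9 -> hit
2 -> hit
6 -> miss, frames (1 9 2 6)
9 -> hit
2 -> hit
6 -> hit
4 -> miss, evict 1, frames (9 2 6 4)
1 -> miss, evict 9, frames (2 6 4 1)
4 -> hit
9 -> miss, evict 2, frames (6 1 4 9)
4 -> hit
9 -> hit
2 -> miss, evict 6, frames (1 4 9 2)
9 -> hit
Page faults: 8.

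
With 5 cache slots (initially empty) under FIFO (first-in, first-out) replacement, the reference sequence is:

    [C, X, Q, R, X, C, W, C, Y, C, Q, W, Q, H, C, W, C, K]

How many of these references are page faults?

C -> miss, frames [C]
X -> miss, frames [C, X]
Q -> miss, frames [C, X, Q]
R -> miss, frames [C, X, Q, R]
X -> hit
C -> hit
W -> miss, frames [C, X, Q, R, W]
C -> hit
Y -> miss, evict C, frames [X, Q, R, W, Y]
C -> miss, evict X, frames [Q, R, W, Y, C]
Q -> hit
W -> hit
Q -> hit
H -> miss, evict Q, frames [R, W, Y, C, H]
C -> hit
W -> hit
C -> hit
K -> miss, evict R, frames [W, Y, C, H, K]
Page faults: 9.

9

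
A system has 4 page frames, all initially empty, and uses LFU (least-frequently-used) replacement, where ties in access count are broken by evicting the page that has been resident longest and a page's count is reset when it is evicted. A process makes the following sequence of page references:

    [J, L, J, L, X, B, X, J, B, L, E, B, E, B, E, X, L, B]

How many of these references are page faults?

J -> miss, frames [J]
L -> miss, frames [J, L]
J -> hit
L -> hit
X -> miss, frames [J, L, X]
B -> miss, frames [J, L, X, B]
X -> hit
J -> hit
B -> hit
L -> hit
E -> miss, evict X, frames [J, L, B, E]
B -> hit
E -> hit
B -> hit
E -> hit
X -> miss, evict J, frames [L, B, E, X]
L -> hit
B -> hit
Page faults: 6.

6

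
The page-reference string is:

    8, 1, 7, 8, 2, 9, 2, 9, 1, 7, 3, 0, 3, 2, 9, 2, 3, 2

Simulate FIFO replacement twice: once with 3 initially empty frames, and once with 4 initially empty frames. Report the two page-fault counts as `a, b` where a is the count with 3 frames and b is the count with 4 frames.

3 frames: F F F . F F . . F F F F . F F . F . → 12 faults.
4 frames: F F F . F F . . . . F F . . . . . . → 7 faults.
7 < 12: adding a frame reduced faults, as is typical.

12, 7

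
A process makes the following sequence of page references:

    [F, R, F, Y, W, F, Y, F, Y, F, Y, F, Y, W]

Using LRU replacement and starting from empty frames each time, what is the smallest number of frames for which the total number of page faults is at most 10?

f=1: 14 faults
f=2: 7 faults
f=3: 4 faults
f=4: 4 faults
Smallest f with faults ≤ 10 is 2.

2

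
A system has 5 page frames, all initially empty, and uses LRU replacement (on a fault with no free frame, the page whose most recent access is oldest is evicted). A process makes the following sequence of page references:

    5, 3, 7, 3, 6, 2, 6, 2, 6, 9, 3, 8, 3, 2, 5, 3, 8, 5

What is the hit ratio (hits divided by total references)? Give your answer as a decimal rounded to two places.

5 -> miss, frames {5}
3 -> miss, frames {5,3}
7 -> miss, frames {5,3,7}
3 -> hit
6 -> miss, frames {5,7,3,6}
2 -> miss, frames {5,7,3,6,2}
6 -> hit
2 -> hit
6 -> hit
9 -> miss, evict 5, frames {7,3,2,6,9}
3 -> hit
8 -> miss, evict 7, frames {2,6,9,3,8}
3 -> hit
2 -> hit
5 -> miss, evict 6, frames {9,8,3,2,5}
3 -> hit
8 -> hit
5 -> hit
Hits: 10 of 18 references → 10/18 = 0.5556.

0.56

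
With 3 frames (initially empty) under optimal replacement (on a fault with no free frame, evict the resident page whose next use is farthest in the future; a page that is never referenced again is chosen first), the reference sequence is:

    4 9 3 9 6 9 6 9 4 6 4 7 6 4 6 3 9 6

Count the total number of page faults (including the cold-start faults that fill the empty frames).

7

4: fault, frames (4)
9: fault, frames (4 9)
3: fault, frames (4 9 3)
9: hit
6: fault, evict 3, frames (4 9 6)
9: hit
6: hit
9: hit
4: hit
6: hit
4: hit
7: fault, evict 9, frames (4 6 7)
6: hit
4: hit
6: hit
3: fault, evict 7, frames (4 6 3)
9: fault, evict 3, frames (4 6 9)
6: hit
Page faults: 7.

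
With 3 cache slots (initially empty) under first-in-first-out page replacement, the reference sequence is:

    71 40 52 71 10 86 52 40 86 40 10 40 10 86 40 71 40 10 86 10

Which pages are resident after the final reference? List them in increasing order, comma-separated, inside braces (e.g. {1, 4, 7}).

{10, 71, 86}

71 → fault, frames [71]
40 → fault, frames [71, 40]
52 → fault, frames [71, 40, 52]
71 → hit
10 → fault, evict 71, frames [40, 52, 10]
86 → fault, evict 40, frames [52, 10, 86]
52 → hit
40 → fault, evict 52, frames [10, 86, 40]
86 → hit
40 → hit
10 → hit
40 → hit
10 → hit
86 → hit
40 → hit
71 → fault, evict 10, frames [86, 40, 71]
40 → hit
10 → fault, evict 86, frames [40, 71, 10]
86 → fault, evict 40, frames [71, 10, 86]
10 → hit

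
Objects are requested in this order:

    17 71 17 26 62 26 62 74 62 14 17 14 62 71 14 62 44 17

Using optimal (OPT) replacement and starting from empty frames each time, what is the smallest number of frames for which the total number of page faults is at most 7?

f=1: 18 faults
f=2: 12 faults
f=3: 9 faults
f=4: 7 faults
f=5: 7 faults
f=6: 7 faults
f=7: 7 faults
Smallest f with faults ≤ 7 is 4.

4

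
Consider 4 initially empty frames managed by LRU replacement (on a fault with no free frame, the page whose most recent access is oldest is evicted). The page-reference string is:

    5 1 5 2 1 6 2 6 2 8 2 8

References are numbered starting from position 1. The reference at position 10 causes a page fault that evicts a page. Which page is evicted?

pos 1: 5 → miss, frames [5]
pos 2: 1 → miss, frames [5, 1]
pos 3: 5 → hit
pos 4: 2 → miss, frames [1, 5, 2]
pos 5: 1 → hit
pos 6: 6 → miss, frames [5, 2, 1, 6]
pos 7: 2 → hit
pos 8: 6 → hit
pos 9: 2 → hit
pos 10: 8 → miss, evict 5, frames [1, 6, 2, 8]
At position 10, page 5 is evicted.

5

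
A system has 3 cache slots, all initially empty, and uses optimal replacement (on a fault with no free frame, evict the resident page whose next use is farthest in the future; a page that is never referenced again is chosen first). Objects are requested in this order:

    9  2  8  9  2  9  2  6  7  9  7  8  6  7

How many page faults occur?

6

9 -> fault, frames [9]
2 -> fault, frames [9, 2]
8 -> fault, frames [9, 2, 8]
9 -> hit
2 -> hit
9 -> hit
2 -> hit
6 -> fault, evict 2, frames [9, 8, 6]
7 -> fault, evict 6, frames [9, 8, 7]
9 -> hit
7 -> hit
8 -> hit
6 -> fault, evict 8, frames [9, 7, 6]
7 -> hit
Page faults: 6.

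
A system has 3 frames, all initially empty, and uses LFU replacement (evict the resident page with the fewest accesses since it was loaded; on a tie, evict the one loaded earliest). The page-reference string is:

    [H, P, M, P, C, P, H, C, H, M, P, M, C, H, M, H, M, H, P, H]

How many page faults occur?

H → fault, frames (H)
P → fault, frames (H P)
M → fault, frames (H P M)
P → hit
C → fault, evict H, frames (P M C)
P → hit
H → fault, evict M, frames (P C H)
C → hit
H → hit
M → fault, evict C, frames (P H M)
P → hit
M → hit
C → fault, evict H, frames (P M C)
H → fault, evict C, frames (P M H)
M → hit
H → hit
M → hit
H → hit
P → hit
H → hit
Page faults: 8.

8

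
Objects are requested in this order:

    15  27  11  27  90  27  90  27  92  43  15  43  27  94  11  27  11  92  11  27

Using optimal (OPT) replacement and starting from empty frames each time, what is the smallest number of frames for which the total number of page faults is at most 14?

2

f=1: 20 faults
f=2: 12 faults
f=3: 9 faults
f=4: 8 faults
f=5: 7 faults
f=6: 7 faults
f=7: 7 faults
Smallest f with faults ≤ 14 is 2.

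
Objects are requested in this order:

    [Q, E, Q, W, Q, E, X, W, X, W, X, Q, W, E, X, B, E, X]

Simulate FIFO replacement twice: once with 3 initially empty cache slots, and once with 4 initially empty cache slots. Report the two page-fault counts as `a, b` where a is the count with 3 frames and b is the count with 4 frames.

8, 5

3 frames: F F . F . . F . . . . F . F . F . F → 8 faults.
4 frames: F F . F . . F . . . . . . . . F . . → 5 faults.
5 < 8: adding a frame reduced faults, as is typical.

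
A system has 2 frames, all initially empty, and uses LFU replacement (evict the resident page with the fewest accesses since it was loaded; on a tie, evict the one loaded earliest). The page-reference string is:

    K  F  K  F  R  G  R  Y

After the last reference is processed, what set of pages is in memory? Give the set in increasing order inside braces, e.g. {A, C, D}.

K: fault, frames {K}
F: fault, frames {K,F}
K: hit
F: hit
R: fault, evict K, frames {F,R}
G: fault, evict R, frames {F,G}
R: fault, evict G, frames {F,R}
Y: fault, evict R, frames {F,Y}

{F, Y}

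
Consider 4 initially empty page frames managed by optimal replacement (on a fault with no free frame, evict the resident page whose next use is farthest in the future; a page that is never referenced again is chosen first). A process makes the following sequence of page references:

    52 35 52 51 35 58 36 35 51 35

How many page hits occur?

5

52 -> fault, frames {52}
35 -> fault, frames {52,35}
52 -> hit
51 -> fault, frames {52,35,51}
35 -> hit
58 -> fault, frames {52,35,51,58}
36 -> fault, evict 58, frames {52,35,51,36}
35 -> hit
51 -> hit
35 -> hit
Hits: 5.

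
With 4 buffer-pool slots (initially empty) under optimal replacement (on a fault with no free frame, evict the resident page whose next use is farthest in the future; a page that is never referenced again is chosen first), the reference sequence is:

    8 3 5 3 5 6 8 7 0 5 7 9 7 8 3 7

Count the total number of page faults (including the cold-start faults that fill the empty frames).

8

8 -> miss, frames {8}
3 -> miss, frames {8,3}
5 -> miss, frames {8,3,5}
3 -> hit
5 -> hit
6 -> miss, frames {8,3,5,6}
8 -> hit
7 -> miss, evict 6, frames {8,3,5,7}
0 -> miss, evict 3, frames {8,5,7,0}
5 -> hit
7 -> hit
9 -> miss, evict 0, frames {8,5,7,9}
7 -> hit
8 -> hit
3 -> miss, evict 9, frames {8,5,7,3}
7 -> hit
Page faults: 8.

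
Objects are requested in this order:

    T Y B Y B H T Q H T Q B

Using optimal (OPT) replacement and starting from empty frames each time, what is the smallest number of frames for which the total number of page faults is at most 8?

2

f=1: 12 faults
f=2: 8 faults
f=3: 6 faults
f=4: 5 faults
f=5: 5 faults
Smallest f with faults ≤ 8 is 2.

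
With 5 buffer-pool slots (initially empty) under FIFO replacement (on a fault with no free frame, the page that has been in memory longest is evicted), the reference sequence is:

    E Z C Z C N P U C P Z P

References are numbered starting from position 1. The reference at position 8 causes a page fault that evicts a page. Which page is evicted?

E

pos 1: E: miss, frames [E]
pos 2: Z: miss, frames [E, Z]
pos 3: C: miss, frames [E, Z, C]
pos 4: Z: hit
pos 5: C: hit
pos 6: N: miss, frames [E, Z, C, N]
pos 7: P: miss, frames [E, Z, C, N, P]
pos 8: U: miss, evict E, frames [Z, C, N, P, U]
At position 8, page E is evicted.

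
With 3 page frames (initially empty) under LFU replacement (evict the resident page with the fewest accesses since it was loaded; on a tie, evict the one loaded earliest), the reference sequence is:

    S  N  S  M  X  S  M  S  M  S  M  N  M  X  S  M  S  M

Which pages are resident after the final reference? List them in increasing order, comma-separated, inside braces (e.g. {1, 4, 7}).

S -> fault, frames [S]
N -> fault, frames [S, N]
S -> hit
M -> fault, frames [S, N, M]
X -> fault, evict N, frames [S, M, X]
S -> hit
M -> hit
S -> hit
M -> hit
S -> hit
M -> hit
N -> fault, evict X, frames [S, M, N]
M -> hit
X -> fault, evict N, frames [S, M, X]
S -> hit
M -> hit
S -> hit
M -> hit

{M, S, X}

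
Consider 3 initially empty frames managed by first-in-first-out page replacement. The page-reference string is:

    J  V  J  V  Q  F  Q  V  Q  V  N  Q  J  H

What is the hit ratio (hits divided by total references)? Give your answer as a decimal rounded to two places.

J: fault, frames [J]
V: fault, frames [J, V]
J: hit
V: hit
Q: fault, frames [J, V, Q]
F: fault, evict J, frames [V, Q, F]
Q: hit
V: hit
Q: hit
V: hit
N: fault, evict V, frames [Q, F, N]
Q: hit
J: fault, evict Q, frames [F, N, J]
H: fault, evict F, frames [N, J, H]
Hits: 7 of 14 references → 7/14 = 0.5000.

0.50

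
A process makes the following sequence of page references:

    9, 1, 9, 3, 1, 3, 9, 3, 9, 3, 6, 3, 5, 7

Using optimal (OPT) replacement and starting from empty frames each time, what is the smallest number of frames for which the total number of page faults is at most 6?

f=1: 14 faults
f=2: 7 faults
f=3: 6 faults
f=4: 6 faults
f=5: 6 faults
f=6: 6 faults
Smallest f with faults ≤ 6 is 3.

3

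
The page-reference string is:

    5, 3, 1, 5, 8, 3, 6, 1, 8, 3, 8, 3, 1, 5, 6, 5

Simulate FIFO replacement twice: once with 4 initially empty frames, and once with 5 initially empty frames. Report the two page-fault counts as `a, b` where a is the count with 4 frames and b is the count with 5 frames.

6, 5

4 frames: F F F . F . F . . . . . . F . . → 6 faults.
5 frames: F F F . F . F . . . . . . . . . → 5 faults.
5 < 6: adding a frame reduced faults, as is typical.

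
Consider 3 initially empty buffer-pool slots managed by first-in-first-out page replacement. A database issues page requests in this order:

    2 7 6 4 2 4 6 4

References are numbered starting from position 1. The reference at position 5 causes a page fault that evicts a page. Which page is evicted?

7

pos 1: 2 -> miss, frames [2]
pos 2: 7 -> miss, frames [2, 7]
pos 3: 6 -> miss, frames [2, 7, 6]
pos 4: 4 -> miss, evict 2, frames [7, 6, 4]
pos 5: 2 -> miss, evict 7, frames [6, 4, 2]
At position 5, page 7 is evicted.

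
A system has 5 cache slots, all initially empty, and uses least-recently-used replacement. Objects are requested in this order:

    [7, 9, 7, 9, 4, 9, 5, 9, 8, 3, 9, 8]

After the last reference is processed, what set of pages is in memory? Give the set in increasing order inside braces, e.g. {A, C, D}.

7: fault, frames [7]
9: fault, frames [7, 9]
7: hit
9: hit
4: fault, frames [7, 9, 4]
9: hit
5: fault, frames [7, 4, 9, 5]
9: hit
8: fault, frames [7, 4, 5, 9, 8]
3: fault, evict 7, frames [4, 5, 9, 8, 3]
9: hit
8: hit

{3, 4, 5, 8, 9}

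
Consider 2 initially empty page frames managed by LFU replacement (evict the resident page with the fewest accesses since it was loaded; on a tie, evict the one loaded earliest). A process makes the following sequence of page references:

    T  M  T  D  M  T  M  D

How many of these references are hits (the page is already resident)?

T: fault, frames [T]
M: fault, frames [T, M]
T: hit
D: fault, evict M, frames [T, D]
M: fault, evict D, frames [T, M]
T: hit
M: hit
D: fault, evict M, frames [T, D]
Hits: 3.

3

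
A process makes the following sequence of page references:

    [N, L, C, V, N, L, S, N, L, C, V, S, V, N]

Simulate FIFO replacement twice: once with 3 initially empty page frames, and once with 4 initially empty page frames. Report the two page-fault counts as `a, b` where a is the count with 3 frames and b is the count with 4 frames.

3 frames: F F F F F F F . . F F . . F → 10 faults.
4 frames: F F F F . . F F F F F F . F → 11 faults.
11 > 10: adding a frame increased faults — Belady's anomaly.

10, 11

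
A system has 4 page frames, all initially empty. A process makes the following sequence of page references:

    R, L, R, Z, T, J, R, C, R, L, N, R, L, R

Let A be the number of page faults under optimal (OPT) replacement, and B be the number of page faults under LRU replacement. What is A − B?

Under OPT: F F . F F F . F . . F . . . → 7 faults.
Under LRU: F F . F F F . F . F F . . . → 8 faults.
A − B = 7 − 8 = -1.

-1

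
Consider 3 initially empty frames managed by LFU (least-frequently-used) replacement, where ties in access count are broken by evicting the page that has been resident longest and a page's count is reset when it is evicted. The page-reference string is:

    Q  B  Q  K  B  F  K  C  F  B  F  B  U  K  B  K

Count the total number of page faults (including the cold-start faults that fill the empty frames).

9

Q: fault, frames [Q]
B: fault, frames [Q, B]
Q: hit
K: fault, frames [Q, B, K]
B: hit
F: fault, evict K, frames [Q, B, F]
K: fault, evict F, frames [Q, B, K]
C: fault, evict K, frames [Q, B, C]
F: fault, evict C, frames [Q, B, F]
B: hit
F: hit
B: hit
U: fault, evict Q, frames [B, F, U]
K: fault, evict U, frames [B, F, K]
B: hit
K: hit
Page faults: 9.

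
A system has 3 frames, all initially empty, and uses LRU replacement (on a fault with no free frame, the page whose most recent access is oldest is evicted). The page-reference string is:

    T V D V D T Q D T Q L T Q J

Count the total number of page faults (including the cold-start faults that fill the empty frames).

T: fault, frames [T]
V: fault, frames [T, V]
D: fault, frames [T, V, D]
V: hit
D: hit
T: hit
Q: fault, evict V, frames [D, T, Q]
D: hit
T: hit
Q: hit
L: fault, evict D, frames [T, Q, L]
T: hit
Q: hit
J: fault, evict L, frames [T, Q, J]
Page faults: 6.

6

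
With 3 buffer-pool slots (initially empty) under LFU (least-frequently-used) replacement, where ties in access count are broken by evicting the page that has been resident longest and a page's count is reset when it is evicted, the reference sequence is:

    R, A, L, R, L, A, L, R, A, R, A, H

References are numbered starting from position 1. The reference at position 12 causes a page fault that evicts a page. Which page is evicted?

L

pos 1: R → miss, frames [R]
pos 2: A → miss, frames [R, A]
pos 3: L → miss, frames [R, A, L]
pos 4: R → hit
pos 5: L → hit
pos 6: A → hit
pos 7: L → hit
pos 8: R → hit
pos 9: A → hit
pos 10: R → hit
pos 11: A → hit
pos 12: H → miss, evict L, frames [R, A, H]
At position 12, page L is evicted.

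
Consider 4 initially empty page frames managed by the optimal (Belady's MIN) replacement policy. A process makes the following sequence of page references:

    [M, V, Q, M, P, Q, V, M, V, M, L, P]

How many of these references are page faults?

5

M: fault, frames [M]
V: fault, frames [M, V]
Q: fault, frames [M, V, Q]
M: hit
P: fault, frames [M, V, Q, P]
Q: hit
V: hit
M: hit
V: hit
M: hit
L: fault, evict Q, frames [M, V, P, L]
P: hit
Page faults: 5.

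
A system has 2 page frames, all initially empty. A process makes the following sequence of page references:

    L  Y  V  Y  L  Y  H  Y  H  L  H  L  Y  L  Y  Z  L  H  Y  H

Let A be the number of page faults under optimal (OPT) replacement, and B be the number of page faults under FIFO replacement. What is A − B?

-2

Under OPT: F F F . F . F . . F . . F . . F . F F . → 10 faults.
Under FIFO: F F F . F F F . . F . . F . . F F F F . → 12 faults.
A − B = 10 − 12 = -2.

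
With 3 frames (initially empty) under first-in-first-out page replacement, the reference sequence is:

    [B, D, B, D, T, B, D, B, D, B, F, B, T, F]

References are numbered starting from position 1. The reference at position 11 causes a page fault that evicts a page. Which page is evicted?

B

pos 1: B → miss, frames [B]
pos 2: D → miss, frames [B, D]
pos 3: B → hit
pos 4: D → hit
pos 5: T → miss, frames [B, D, T]
pos 6: B → hit
pos 7: D → hit
pos 8: B → hit
pos 9: D → hit
pos 10: B → hit
pos 11: F → miss, evict B, frames [D, T, F]
At position 11, page B is evicted.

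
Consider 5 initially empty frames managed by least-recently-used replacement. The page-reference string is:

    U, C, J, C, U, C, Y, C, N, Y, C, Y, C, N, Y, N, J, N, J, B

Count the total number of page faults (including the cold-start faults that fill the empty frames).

6

U: fault, frames [U]
C: fault, frames [U, C]
J: fault, frames [U, C, J]
C: hit
U: hit
C: hit
Y: fault, frames [J, U, C, Y]
C: hit
N: fault, frames [J, U, Y, C, N]
Y: hit
C: hit
Y: hit
C: hit
N: hit
Y: hit
N: hit
J: hit
N: hit
J: hit
B: fault, evict U, frames [C, Y, N, J, B]
Page faults: 6.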